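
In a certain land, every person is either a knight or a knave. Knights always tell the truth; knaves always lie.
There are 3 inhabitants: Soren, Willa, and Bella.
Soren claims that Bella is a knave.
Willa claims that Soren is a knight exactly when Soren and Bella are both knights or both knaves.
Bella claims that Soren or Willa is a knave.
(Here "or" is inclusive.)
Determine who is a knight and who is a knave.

Suppose Soren is a knight. Then Soren's statement "Bella is a knave" would have to be true. Checking the 4 ways to assign the others, none is consistent with every speaker.
(For instance, with Willa=knight, Bella=knight, Soren's claim "Bella is a knave" comes out false where it would need to be true.)
So Soren must be a knave, making "Bella is a knave" false. Taking Soren=knave, Willa=knight, Bella=knight, each remaining statement checks out:
  Willa (knight): "Soren is a knight exactly when Soren and Bella are both knights or both knaves" — true. ✓
  Bella (knight): "Soren or Willa is a knave" — true. ✓
This is the unique consistent assignment.

Soren is a knave, Willa is a knight, and Bella is a knight.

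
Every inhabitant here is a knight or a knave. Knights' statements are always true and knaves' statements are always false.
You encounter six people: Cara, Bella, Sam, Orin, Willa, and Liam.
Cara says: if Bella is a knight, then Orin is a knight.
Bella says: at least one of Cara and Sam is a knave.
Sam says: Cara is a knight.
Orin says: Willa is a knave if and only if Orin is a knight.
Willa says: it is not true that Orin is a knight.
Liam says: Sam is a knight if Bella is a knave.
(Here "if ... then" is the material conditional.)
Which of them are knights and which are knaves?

Cara is a knight, Bella is a knave, Sam is a knight, Orin is a knight, Willa is a knave, and Liam is a knight.

Cara is a knight; "if Bella is a knight, then Orin is a knight" is True, as required.
Bella (knave): "at least one of Cara and Sam is a knave" — false. ✓
Sam is a knight, so "Cara is a knight" must be True — and it is.
As a knight, Orin's statement "Willa is a knave if and only if Orin is a knight" should be True; it is.
Willa is a knave; "it is not true that Orin is a knight" is false, as required.
Liam is a knight, so "Sam is a knight if Bella is a knave" must be True — and it is.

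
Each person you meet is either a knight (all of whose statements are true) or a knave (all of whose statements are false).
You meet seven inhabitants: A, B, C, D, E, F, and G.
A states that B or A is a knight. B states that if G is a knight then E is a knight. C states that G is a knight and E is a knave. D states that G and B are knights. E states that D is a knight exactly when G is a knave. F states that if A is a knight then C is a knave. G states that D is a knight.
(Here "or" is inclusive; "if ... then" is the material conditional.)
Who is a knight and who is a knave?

Knights: A, B, and F. Knaves: C, D, E, and G.

A is a knight; "B or A is a knight" is True, as required.
B is a knight, so "if G is a knight then E is a knight" must be True — and it is.
C (knave): "G is a knight and E is a knave" — False. ✓
D is a knave, so "G and B are knights" must be False — and it is.
Since E is a knave, "D is a knight exactly when G is a knave" needs to be False, which holds.
Since F is a knight, "if A is a knight then C is a knave" needs to be True, which holds.
G (knave): "D is a knight" — False. ✓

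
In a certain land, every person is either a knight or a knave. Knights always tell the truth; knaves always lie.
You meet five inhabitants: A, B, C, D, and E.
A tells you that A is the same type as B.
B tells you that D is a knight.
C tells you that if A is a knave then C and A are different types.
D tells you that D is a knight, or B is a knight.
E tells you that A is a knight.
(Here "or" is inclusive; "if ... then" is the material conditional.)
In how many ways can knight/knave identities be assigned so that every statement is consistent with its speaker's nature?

Consistent assignments:
  A=knight, B=knight, C=knight, D=knight, E=knight
  A=knave, B=knight, C=knight, D=knight, E=knave
  A=knave, B=knight, C=knave, D=knight, E=knave

3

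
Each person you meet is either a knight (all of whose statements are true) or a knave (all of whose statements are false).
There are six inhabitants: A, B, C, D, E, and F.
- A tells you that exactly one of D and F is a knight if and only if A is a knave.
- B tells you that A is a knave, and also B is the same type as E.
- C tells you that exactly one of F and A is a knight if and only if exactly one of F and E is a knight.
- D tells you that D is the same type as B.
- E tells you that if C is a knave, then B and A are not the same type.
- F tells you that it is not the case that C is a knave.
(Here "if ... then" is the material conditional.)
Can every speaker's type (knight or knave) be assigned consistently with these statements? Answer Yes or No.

One consistent assignment: A=knave, B=knight, C=knave, D=knave, E=knight, F=knave.

Yes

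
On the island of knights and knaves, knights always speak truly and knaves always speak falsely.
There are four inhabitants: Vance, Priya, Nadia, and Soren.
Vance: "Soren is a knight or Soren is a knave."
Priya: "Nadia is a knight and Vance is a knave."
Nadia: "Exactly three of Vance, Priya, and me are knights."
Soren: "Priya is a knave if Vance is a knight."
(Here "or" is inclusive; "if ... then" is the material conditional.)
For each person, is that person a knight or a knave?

Vance (knight): "Soren is a knight or Soren is a knave" — True. ✓
Priya (knave): "Nadia is a knight and Vance is a knave" — False. ✓
Nadia is a knave, and the claim "exactly three of Vance, Priya, and me are knights" is indeed False.
Soren is a knight, so "Priya is a knave if Vance is a knight" must be True — and it is.

Vance is a knight, Priya is a knave, Nadia is a knave, and Soren is a knight.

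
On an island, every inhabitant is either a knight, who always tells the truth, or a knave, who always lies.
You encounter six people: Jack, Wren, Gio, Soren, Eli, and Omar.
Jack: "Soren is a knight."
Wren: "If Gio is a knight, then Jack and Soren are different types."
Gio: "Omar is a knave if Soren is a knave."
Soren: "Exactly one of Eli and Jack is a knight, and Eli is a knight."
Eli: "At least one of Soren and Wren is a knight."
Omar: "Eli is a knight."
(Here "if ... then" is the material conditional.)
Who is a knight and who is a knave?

Jack is a knave, Wren is a knave, Gio is a knight, Soren is a knave, Eli is a knave, and Omar is a knave.

Jack is a knave, so "Soren is a knight" must be false — and it is.
Wren is a knave, and the claim "if Gio is a knight, then Jack and Soren are different types" is indeed false.
Gio is a knight; "Omar is a knave if Soren is a knave" is True, as required.
Soren is a knave, so "exactly one of Eli and Jack is a knight, and Eli is a knight" must be false — and it is.
Since Eli is a knave, "at least one of Soren and Wren is a knight" needs to be false, which holds.
Since Omar is a knave, "Eli is a knight" needs to be false, which holds.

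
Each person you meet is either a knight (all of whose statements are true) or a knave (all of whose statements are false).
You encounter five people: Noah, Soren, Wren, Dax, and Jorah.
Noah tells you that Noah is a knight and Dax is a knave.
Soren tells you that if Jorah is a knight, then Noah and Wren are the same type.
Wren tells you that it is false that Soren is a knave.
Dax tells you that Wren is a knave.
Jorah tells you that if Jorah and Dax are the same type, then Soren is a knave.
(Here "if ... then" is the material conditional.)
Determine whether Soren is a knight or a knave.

Soren is a knight.

Consistent assignments: {Noah=knight, Soren=knight, Wren=knight, Dax=knave, Jorah=knight}; {Noah=knight, Soren=knight, Wren=knight, Dax=knave, Jorah=knave}; {Noah=knave, Soren=knight, Wren=knight, Dax=knave, Jorah=knave}
In every consistent assignment, Soren is a knight.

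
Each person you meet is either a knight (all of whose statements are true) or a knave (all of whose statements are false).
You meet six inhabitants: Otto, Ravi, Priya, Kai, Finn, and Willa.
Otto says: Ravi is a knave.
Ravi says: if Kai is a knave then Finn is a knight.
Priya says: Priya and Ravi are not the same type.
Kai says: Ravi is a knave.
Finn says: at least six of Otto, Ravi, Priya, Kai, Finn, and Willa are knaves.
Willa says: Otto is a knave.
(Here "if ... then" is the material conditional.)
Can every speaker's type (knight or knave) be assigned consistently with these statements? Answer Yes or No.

Checking all 64 assignments, each has at least one speaker whose statement's truth value contradicts their type.

No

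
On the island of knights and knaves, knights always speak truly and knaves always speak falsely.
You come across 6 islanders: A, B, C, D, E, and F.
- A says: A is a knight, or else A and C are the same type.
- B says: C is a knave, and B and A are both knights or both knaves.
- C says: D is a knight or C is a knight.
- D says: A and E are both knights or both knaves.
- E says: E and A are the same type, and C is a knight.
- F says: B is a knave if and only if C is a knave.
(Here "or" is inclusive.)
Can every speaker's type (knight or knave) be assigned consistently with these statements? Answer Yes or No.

Yes

One consistent assignment: A=knight, B=knight, C=knave, D=knave, E=knave, F=knave.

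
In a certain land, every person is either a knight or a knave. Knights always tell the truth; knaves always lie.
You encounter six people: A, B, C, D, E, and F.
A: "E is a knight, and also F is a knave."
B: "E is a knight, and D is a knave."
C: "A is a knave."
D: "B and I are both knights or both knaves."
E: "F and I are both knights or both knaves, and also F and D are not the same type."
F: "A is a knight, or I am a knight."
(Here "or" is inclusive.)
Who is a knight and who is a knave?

Knights: B, C, E, and F. Knaves: A and D.

A (knave): "E is a knight, and also F is a knave" — false. ✓
B is a knight; "E is a knight, and D is a knave" is true, as required.
C is a knight, and the claim "A is a knave" is indeed true.
Since D is a knave, "B and I are both knights or both knaves" needs to be false, which holds.
As a knight, E's statement "F and I are both knights or both knaves, and also F and D are not the same type" should be true; it is.
F is a knight, so "A is a knight, or I am a knight" must be true — and it is.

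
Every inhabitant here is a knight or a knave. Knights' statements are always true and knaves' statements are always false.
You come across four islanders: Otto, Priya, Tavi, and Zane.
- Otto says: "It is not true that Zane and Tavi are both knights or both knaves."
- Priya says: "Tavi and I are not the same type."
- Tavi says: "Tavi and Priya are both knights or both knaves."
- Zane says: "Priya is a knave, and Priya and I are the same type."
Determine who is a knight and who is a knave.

As a knave, Otto's statement "it is not true that Zane and Tavi are both knights or both knaves" should be false; it is.
Priya is a knight, and the claim "Tavi and I are not the same type" is indeed true.
Tavi is a knave; "Tavi and Priya are both knights or both knaves" is false, as required.
Zane is a knave, and the claim "Priya is a knave, and Priya and I are the same type" is indeed false.

Otto is a knave, Priya is a knight, Tavi is a knave, and Zane is a knave.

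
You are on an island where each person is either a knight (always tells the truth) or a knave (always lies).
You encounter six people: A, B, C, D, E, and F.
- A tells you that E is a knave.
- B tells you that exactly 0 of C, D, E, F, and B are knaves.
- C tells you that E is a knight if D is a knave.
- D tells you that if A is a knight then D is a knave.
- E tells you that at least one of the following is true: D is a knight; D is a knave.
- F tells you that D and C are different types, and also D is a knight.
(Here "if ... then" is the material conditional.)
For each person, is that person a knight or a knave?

A is a knave, B is a knave, C is a knight, D is a knight, E is a knight, and F is a knave.

A is a knave, so "E is a knave" must be False — and it is.
Since B is a knave, "exactly 0 of C, D, E, F, and B are knaves" needs to be False, which holds.
C is a knight, and the claim "E is a knight if D is a knave" is indeed True.
As a knight, D's statement "if A is a knight then D is a knave" should be True; it is.
E is a knight, and the claim "at least one of the following is true: D is a knight; D is a knave" is indeed True.
F is a knave; "D and C are different types, and also D is a knight" is False, as required.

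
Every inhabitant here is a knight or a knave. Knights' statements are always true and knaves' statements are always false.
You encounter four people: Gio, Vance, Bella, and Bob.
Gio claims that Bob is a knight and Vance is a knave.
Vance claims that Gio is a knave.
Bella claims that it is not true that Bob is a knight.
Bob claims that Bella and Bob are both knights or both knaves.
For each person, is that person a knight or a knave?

Knights: Vance and Bella. Knaves: Gio and Bob.

Gio is a knave, so "Bob is a knight and Vance is a knave" must be False — and it is.
Since Vance is a knight, "Gio is a knave" needs to be true, which holds.
As a knight, Bella's statement "it is not true that Bob is a knight" should be true; it is.
Since Bob is a knave, "Bella and Bob are both knights or both knaves" needs to be False, which holds.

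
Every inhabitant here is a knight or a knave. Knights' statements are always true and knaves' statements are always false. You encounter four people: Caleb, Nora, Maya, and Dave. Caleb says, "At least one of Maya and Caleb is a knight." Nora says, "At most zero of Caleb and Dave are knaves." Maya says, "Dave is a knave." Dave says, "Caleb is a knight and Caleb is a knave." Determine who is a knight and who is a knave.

Caleb is a knight, Nora is a knave, Maya is a knight, and Dave is a knave.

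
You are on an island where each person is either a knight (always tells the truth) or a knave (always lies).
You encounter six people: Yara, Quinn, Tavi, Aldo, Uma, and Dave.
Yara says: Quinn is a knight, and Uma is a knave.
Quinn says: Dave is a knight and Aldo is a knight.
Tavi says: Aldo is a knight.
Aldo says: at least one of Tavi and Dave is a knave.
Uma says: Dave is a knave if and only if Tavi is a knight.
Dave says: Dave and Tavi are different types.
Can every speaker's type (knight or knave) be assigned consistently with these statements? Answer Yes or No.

No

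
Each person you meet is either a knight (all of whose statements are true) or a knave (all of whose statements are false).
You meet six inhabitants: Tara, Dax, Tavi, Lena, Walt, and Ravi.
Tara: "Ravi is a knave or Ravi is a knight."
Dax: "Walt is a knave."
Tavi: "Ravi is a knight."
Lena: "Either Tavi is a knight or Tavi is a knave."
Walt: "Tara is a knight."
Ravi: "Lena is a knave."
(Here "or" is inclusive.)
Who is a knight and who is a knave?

Tara is a knight; "Ravi is a knave or Ravi is a knight" is True, as required.
As a knave, Dax's statement "Walt is a knave" should be false; it is.
Tavi is a knave; "Ravi is a knight" is false, as required.
Lena is a knight; "either Tavi is a knight or Tavi is a knave" is True, as required.
Walt is a knight, so "Tara is a knight" must be True — and it is.
Since Ravi is a knave, "Lena is a knave" needs to be false, which holds.

Tara is a knight, Dax is a knave, Tavi is a knave, Lena is a knight, Walt is a knight, and Ravi is a knave.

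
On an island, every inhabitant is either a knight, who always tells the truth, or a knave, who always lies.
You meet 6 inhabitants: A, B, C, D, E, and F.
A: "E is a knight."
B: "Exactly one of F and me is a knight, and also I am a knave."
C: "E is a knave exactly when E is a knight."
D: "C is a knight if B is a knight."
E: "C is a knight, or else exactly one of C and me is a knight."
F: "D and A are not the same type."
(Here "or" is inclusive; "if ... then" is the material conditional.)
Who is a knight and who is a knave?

Knights: A, D, and E. Knaves: B, C, and F.

A is a knight, so "E is a knight" must be True — and it is.
As a knave, B's statement "exactly one of F and me is a knight, and also I am a knave" should be false; it is.
As a knave, C's statement "E is a knave exactly when E is a knight" should be false; it is.
D is a knight, and the claim "C is a knight if B is a knight" is indeed True.
E is a knight, so "C is a knight, or else exactly one of C and me is a knight" must be True — and it is.
F is a knave, so "D and A are not the same type" must be false — and it is.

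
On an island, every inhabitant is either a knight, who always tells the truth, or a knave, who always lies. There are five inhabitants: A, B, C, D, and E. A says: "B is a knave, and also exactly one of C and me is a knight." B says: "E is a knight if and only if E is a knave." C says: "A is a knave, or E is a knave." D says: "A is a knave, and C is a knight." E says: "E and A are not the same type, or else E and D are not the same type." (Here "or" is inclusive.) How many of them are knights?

2

The unique consistent assignment is A=knight, B=knave, C=knave, D=knave, E=knight.
That has 2 knights.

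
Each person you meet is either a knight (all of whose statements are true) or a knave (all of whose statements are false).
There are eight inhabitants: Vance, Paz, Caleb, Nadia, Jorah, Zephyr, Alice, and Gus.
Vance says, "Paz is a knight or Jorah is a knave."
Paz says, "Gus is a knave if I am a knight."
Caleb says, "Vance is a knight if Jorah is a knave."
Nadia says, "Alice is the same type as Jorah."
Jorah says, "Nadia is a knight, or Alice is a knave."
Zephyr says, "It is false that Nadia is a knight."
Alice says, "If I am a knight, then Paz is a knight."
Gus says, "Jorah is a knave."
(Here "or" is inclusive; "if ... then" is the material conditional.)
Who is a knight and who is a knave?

Vance is a knight, Paz is a knight, Caleb is a knight, Nadia is a knight, Jorah is a knight, Zephyr is a knave, Alice is a knight, and Gus is a knave.

Vance is a knight; "Paz is a knight or Jorah is a knave" is True, as required.
Paz is a knight; "Gus is a knave if I am a knight" is True, as required.
As a knight, Caleb's statement "Vance is a knight if Jorah is a knave" should be True; it is.
Since Nadia is a knight, "Alice is the same type as Jorah" needs to be True, which holds.
Jorah is a knight, so "Nadia is a knight, or Alice is a knave" must be True — and it is.
Zephyr is a knave, so "it is false that Nadia is a knight" must be false — and it is.
Since Alice is a knight, "if I am a knight, then Paz is a knight" needs to be True, which holds.
Since Gus is a knave, "Jorah is a knave" needs to be false, which holds.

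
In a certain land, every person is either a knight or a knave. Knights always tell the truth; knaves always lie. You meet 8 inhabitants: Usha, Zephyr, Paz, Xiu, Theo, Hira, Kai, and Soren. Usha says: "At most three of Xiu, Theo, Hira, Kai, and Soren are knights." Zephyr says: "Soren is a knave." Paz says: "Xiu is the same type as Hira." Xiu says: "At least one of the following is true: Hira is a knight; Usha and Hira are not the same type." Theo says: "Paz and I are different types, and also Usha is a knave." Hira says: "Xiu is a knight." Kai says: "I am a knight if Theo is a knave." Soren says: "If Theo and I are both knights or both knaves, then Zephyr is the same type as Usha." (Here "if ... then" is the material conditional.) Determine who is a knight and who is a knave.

As a knight, Usha's statement "at most three of Xiu, Theo, Hira, Kai, and Soren are knights" should be True; it is.
Zephyr is a knave, so "Soren is a knave" must be false — and it is.
Paz is a knight, and the claim "Xiu is the same type as Hira" is indeed True.
Xiu is a knight, and the claim "at least one of the following is true: Hira is a knight; Usha and Hira are not the same type" is indeed True.
Theo (knave): "Paz and I are different types, and also Usha is a knave" — false. ✓
Hira (knight): "Xiu is a knight" — True. ✓
Kai (knave): "I am a knight if Theo is a knave" — false. ✓
Since Soren is a knight, "if Theo and I are both knights or both knaves, then Zephyr is the same type as Usha" needs to be True, which holds.

Usha is a knight, Zephyr is a knave, Paz is a knight, Xiu is a knight, Theo is a knave, Hira is a knight, Kai is a knave, and Soren is a knight.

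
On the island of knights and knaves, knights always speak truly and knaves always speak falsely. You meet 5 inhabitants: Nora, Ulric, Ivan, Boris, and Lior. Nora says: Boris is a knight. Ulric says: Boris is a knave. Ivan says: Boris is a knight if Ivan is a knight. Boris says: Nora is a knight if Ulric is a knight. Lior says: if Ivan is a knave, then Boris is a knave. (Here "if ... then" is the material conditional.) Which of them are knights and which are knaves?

Suppose Nora is a knave. Then Nora's statement "Boris is a knight" would have to be false. Checking the 16 ways to assign the others, none is consistent with every speaker.
(For instance, with Ulric=knave, Ivan=knight, Boris=knight, Lior=knight, Nora's claim "Boris is a knight" comes out true where it would need to be false.)
So Nora must be a knight, making "Boris is a knight" true. Taking Nora=knight, Ulric=knave, Ivan=knight, Boris=knight, Lior=knight, each remaining statement checks out:
  Ulric (knave): "Boris is a knave" — false. ✓
  Ivan (knight): "Boris is a knight if Ivan is a knight" — true. ✓
  Boris (knight): "Nora is a knight if Ulric is a knight" — true. ✓
  Lior (knight): "if Ivan is a knave, then Boris is a knave" — true. ✓
This is the unique consistent assignment.

Nora is a knight, Ulric is a knave, Ivan is a knight, Boris is a knight, and Lior is a knight.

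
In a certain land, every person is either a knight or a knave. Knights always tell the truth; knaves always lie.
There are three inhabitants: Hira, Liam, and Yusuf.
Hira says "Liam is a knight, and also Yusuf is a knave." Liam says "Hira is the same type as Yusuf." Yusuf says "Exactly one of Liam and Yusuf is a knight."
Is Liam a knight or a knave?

Consistent assignments: {Hira=knave, Liam=knave, Yusuf=knight}
In every consistent assignment, Liam is a knave.

Liam is a knave.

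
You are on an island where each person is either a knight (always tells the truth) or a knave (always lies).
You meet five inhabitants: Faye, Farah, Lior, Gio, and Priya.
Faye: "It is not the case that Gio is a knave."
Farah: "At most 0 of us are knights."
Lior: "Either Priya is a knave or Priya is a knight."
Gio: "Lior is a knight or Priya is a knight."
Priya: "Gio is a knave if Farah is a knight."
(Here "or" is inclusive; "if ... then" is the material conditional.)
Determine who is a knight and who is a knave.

Knights: Faye, Lior, Gio, and Priya. Knaves: Farah.

Suppose Faye is a knave. Then Faye's statement "it is not the case that Gio is a knave" would have to be false. Checking the 16 ways to assign the others, none is consistent with every speaker.
(For instance, with Farah=knave, Lior=knight, Gio=knight, Priya=knight, Faye's claim "it is not the case that Gio is a knave" comes out true where it would need to be false.)
So Faye must be a knight, making "it is not the case that Gio is a knave" true. Taking Faye=knight, Farah=knave, Lior=knight, Gio=knight, Priya=knight, each remaining statement checks out:
  Farah (knave): "at most 0 of us are knights" — false. ✓
  Lior (knight): "either Priya is a knave or Priya is a knight" — true. ✓
  Gio (knight): "Lior is a knight or Priya is a knight" — true. ✓
  Priya (knight): "Gio is a knave if Farah is a knight" — true. ✓
This is the unique consistent assignment.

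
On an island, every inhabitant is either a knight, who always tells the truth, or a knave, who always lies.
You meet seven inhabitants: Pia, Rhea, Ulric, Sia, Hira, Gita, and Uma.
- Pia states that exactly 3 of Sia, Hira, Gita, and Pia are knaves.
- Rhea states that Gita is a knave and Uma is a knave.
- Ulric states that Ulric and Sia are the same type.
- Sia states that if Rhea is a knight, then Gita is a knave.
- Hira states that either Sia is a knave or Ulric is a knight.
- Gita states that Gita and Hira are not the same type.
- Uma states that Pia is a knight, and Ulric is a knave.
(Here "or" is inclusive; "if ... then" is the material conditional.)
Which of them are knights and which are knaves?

Since Pia is a knave, "exactly 3 of Sia, Hira, Gita, and Pia are knaves" needs to be False, which holds.
Rhea is a knave, and the claim "Gita is a knave and Uma is a knave" is indeed False.
Ulric is a knave; "Ulric and Sia are the same type" is False, as required.
Since Sia is a knight, "if Rhea is a knight, then Gita is a knave" needs to be True, which holds.
Hira (knave): "either Sia is a knave or Ulric is a knight" — False. ✓
Gita is a knight; "Gita and Hira are not the same type" is True, as required.
Uma is a knave, so "Pia is a knight, and Ulric is a knave" must be False — and it is.

Knights: Sia and Gita. Knaves: Pia, Rhea, Ulric, Hira, and Uma.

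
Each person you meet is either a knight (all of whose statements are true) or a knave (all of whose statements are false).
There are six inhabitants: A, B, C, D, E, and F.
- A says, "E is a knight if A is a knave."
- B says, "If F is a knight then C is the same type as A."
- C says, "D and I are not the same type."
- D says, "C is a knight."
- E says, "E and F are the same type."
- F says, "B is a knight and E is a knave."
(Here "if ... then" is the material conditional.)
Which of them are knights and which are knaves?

A is a knave, so "E is a knight if A is a knave" must be false — and it is.
B (knight): "if F is a knight then C is the same type as A" — true. ✓
As a knave, C's statement "D and I are not the same type" should be false; it is.
D is a knave; "C is a knight" is false, as required.
E is a knave, so "E and F are the same type" must be false — and it is.
F (knight): "B is a knight and E is a knave" — true. ✓

A is a knave, B is a knight, C is a knave, D is a knave, E is a knave, and F is a knight.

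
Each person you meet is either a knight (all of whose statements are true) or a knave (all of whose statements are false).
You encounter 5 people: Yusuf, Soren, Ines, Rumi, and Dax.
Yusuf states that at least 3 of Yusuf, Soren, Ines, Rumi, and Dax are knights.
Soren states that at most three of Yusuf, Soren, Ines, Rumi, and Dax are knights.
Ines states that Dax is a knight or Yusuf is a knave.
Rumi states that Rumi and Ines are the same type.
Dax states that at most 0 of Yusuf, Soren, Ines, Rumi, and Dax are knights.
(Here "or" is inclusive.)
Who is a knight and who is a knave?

Knights: Soren and Ines. Knaves: Yusuf, Rumi, and Dax.

Yusuf (knave): "at least 3 of Yusuf, Soren, Ines, Rumi, and Dax are knights" — False. ✓
Soren is a knight; "at most three of Yusuf, Soren, Ines, Rumi, and Dax are knights" is true, as required.
Ines is a knight, so "Dax is a knight or Yusuf is a knave" must be true — and it is.
Since Rumi is a knave, "Rumi and Ines are the same type" needs to be False, which holds.
Dax (knave): "at most 0 of Yusuf, Soren, Ines, Rumi, and Dax are knights" — False. ✓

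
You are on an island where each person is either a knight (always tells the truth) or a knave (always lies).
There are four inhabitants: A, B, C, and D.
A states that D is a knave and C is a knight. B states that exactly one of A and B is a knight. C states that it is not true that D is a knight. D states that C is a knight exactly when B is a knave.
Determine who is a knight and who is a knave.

A is a knave, B is a knight, C is a knave, and D is a knight.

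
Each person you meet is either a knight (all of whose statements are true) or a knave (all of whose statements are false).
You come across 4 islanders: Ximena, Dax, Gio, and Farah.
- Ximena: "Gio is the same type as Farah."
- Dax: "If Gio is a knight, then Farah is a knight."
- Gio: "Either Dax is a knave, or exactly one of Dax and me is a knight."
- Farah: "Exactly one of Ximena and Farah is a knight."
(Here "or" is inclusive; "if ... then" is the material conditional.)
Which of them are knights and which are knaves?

Ximena is a knave, Dax is a knave, Gio is a knight, and Farah is a knave.

Ximena is a knave; "Gio is the same type as Farah" is False, as required.
Dax (knave): "if Gio is a knight, then Farah is a knight" — False. ✓
Since Gio is a knight, "either Dax is a knave, or exactly one of Dax and me is a knight" needs to be True, which holds.
As a knave, Farah's statement "exactly one of Ximena and Farah is a knight" should be False; it is.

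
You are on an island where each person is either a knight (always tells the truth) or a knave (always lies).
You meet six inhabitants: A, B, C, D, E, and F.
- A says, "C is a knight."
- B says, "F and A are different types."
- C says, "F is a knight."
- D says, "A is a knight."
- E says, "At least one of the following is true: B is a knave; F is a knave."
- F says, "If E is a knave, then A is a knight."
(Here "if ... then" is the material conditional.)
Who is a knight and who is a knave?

A is a knight, B is a knave, C is a knight, D is a knight, E is a knight, and F is a knight.

A is a knight; "C is a knight" is True, as required.
B is a knave; "F and A are different types" is False, as required.
As a knight, C's statement "F is a knight" should be True; it is.
Since D is a knight, "A is a knight" needs to be True, which holds.
E is a knight, and the claim "at least one of the following is true: B is a knave; F is a knave" is indeed True.
As a knight, F's statement "if E is a knave, then A is a knight" should be True; it is.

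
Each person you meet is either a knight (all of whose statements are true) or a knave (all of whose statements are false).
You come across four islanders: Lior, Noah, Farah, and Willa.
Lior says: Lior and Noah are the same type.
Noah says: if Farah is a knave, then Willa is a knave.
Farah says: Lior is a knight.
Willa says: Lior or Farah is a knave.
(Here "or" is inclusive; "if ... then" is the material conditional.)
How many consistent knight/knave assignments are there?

1

Consistent assignments:
  Lior=knight, Noah=knight, Farah=knight, Willa=knave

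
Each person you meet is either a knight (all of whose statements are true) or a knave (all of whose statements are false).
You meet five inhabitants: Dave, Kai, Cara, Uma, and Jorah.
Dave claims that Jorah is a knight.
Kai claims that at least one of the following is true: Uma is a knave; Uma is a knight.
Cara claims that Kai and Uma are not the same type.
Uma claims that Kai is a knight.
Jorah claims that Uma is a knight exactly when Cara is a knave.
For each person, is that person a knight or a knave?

Dave is a knight, Kai is a knight, Cara is a knave, Uma is a knight, and Jorah is a knight.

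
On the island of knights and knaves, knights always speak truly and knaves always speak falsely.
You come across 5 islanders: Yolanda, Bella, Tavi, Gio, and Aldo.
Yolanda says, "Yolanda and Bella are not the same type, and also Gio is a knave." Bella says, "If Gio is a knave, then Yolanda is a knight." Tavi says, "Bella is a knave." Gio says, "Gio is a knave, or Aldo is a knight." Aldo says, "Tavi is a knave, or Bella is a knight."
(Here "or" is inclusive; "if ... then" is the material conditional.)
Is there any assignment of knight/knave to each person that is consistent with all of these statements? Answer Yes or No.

One consistent assignment: Yolanda=knave, Bella=knight, Tavi=knave, Gio=knight, Aldo=knight.

Yes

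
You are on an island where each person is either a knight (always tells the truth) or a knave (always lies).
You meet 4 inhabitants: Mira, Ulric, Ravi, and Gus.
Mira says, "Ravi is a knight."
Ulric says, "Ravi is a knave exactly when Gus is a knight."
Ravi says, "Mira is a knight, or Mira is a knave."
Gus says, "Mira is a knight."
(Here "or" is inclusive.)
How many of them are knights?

3

The unique consistent assignment is Mira=knight, Ulric=knave, Ravi=knight, Gus=knight.
That has 3 knights.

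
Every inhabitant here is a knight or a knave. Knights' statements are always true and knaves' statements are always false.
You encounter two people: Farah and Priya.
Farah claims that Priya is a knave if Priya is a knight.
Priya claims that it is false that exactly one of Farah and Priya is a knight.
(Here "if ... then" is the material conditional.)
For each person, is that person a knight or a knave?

Farah is a knight and Priya is a knave.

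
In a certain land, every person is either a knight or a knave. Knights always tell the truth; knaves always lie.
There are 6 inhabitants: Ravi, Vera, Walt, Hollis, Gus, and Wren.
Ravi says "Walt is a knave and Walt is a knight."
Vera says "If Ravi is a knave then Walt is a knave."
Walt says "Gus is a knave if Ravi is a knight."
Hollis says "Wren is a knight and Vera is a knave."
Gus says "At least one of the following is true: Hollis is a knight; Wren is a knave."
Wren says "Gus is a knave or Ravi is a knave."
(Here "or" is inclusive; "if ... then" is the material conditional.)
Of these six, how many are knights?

4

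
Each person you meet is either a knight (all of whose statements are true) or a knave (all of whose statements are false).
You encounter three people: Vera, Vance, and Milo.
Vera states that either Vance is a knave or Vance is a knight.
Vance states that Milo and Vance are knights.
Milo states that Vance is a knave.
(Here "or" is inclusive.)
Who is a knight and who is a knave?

Vera is a knight, Vance is a knave, and Milo is a knight.

Vera is a knight, and the claim "either Vance is a knave or Vance is a knight" is indeed True.
Vance is a knave, and the claim "Milo and Vance are knights" is indeed false.
Milo (knight): "Vance is a knave" — True. ✓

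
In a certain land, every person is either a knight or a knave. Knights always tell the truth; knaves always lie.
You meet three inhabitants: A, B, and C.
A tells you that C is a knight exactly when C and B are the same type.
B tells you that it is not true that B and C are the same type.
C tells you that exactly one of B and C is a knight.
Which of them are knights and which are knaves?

A is a knave, B is a knave, and C is a knave.

As a knave, A's statement "C is a knight exactly when C and B are the same type" should be False; it is.
As a knave, B's statement "it is not true that B and C are the same type" should be False; it is.
C is a knave, so "exactly one of B and C is a knight" must be False — and it is.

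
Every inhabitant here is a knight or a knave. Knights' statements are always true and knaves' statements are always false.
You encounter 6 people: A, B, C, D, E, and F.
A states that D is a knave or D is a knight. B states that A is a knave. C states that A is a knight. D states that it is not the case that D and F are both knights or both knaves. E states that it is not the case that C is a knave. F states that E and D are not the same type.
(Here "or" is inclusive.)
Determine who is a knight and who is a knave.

A is a knight; "D is a knave or D is a knight" is true, as required.
B is a knave, so "A is a knave" must be False — and it is.
C is a knight, so "A is a knight" must be true — and it is.
As a knight, D's statement "it is not the case that D and F are both knights or both knaves" should be true; it is.
E (knight): "it is not the case that C is a knave" — true. ✓
F is a knave; "E and D are not the same type" is False, as required.

Knights: A, C, D, and E. Knaves: B and F.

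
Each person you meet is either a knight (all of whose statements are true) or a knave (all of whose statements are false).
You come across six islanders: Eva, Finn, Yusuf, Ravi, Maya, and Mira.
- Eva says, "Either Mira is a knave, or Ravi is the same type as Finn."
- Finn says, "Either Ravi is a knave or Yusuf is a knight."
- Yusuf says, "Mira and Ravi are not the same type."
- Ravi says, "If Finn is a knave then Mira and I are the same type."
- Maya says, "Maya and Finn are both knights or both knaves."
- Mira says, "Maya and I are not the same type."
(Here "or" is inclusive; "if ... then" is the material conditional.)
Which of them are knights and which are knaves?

Eva is a knight, and the claim "either Mira is a knave, or Ravi is the same type as Finn" is indeed True.
Finn is a knight, so "either Ravi is a knave or Yusuf is a knight" must be True — and it is.
Since Yusuf is a knight, "Mira and Ravi are not the same type" needs to be True, which holds.
Ravi is a knight, and the claim "if Finn is a knave then Mira and I are the same type" is indeed True.
As a knave, Maya's statement "Maya and Finn are both knights or both knaves" should be false; it is.
Since Mira is a knave, "Maya and I are not the same type" needs to be false, which holds.

Eva is a knight, Finn is a knight, Yusuf is a knight, Ravi is a knight, Maya is a knave, and Mira is a knave.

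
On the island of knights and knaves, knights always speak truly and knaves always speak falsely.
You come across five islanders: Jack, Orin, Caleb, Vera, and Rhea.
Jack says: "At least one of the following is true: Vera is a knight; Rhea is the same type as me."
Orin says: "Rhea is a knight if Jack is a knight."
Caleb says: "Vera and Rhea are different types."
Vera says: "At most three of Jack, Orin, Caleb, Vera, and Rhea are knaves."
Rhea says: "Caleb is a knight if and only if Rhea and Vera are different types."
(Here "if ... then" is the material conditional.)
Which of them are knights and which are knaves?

Knights: Jack, Orin, Vera, and Rhea. Knaves: Caleb.

Jack is a knight; "at least one of the following is true: Vera is a knight; Rhea is the same type as me" is true, as required.
Orin (knight): "Rhea is a knight if Jack is a knight" — true. ✓
Caleb is a knave, so "Vera and Rhea are different types" must be False — and it is.
Vera is a knight, so "at most three of Jack, Orin, Caleb, Vera, and Rhea are knaves" must be true — and it is.
Since Rhea is a knight, "Caleb is a knight if and only if Rhea and Vera are different types" needs to be true, which holds.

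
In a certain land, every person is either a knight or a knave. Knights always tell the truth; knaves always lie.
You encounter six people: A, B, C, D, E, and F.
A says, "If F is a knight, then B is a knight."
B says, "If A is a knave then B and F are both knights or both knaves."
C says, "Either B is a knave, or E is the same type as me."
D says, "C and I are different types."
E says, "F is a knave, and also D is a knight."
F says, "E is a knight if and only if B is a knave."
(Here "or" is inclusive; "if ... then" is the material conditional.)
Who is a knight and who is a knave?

A is a knight, and the claim "if F is a knight, then B is a knight" is indeed true.
As a knight, B's statement "if A is a knave then B and F are both knights or both knaves" should be true; it is.
Since C is a knave, "either B is a knave, or E is the same type as me" needs to be false, which holds.
D is a knight, so "C and I are different types" must be true — and it is.
E is a knight; "F is a knave, and also D is a knight" is true, as required.
F (knave): "E is a knight if and only if B is a knave" — false. ✓

Knights: A, B, D, and E. Knaves: C and F.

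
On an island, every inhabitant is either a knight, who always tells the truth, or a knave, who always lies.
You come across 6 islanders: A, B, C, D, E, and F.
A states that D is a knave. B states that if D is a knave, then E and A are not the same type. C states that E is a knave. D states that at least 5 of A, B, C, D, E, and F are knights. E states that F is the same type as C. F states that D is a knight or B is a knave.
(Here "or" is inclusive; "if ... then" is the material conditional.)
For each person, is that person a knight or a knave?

A is a knight, B is a knight, C is a knight, D is a knave, E is a knave, and F is a knave.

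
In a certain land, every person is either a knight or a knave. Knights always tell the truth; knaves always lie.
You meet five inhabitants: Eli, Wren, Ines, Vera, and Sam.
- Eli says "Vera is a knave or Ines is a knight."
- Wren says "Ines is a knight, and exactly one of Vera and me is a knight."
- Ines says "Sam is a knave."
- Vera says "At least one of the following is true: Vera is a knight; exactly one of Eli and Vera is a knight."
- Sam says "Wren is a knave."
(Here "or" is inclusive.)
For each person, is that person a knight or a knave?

Knights: Vera and Sam. Knaves: Eli, Wren, and Ines.

Suppose Eli is a knight. Then Eli's statement "Vera is a knave or Ines is a knight" would have to be true. Checking the 16 ways to assign the others, none is consistent with every speaker.
(For instance, with Wren=knave, Ines=knave, Vera=knight, Sam=knight, Eli's claim "Vera is a knave or Ines is a knight" comes out false where it would need to be true.)
So Eli must be a knave, making "Vera is a knave or Ines is a knight" false. Taking Eli=knave, Wren=knave, Ines=knave, Vera=knight, Sam=knight, each remaining statement checks out:
  Wren (knave): "Ines is a knight, and exactly one of Vera and me is a knight" — false. ✓
  Ines (knave): "Sam is a knave" — false. ✓
  Vera (knight): "at least one of the following is true: Vera is a knight; exactly one of Eli and Vera is a knight" — true. ✓
  Sam (knight): "Wren is a knave" — true. ✓
This is the unique consistent assignment.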